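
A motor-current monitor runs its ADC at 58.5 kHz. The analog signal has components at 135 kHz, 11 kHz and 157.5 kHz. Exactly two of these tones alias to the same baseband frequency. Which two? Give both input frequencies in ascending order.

135 kHz, 157.5 kHz

fs/2 = 29.25 kHz.
135 kHz mod fs = 18 kHz.
18 kHz ≤ fs/2 = 29.25 kHz, appears at 18 kHz.
11 kHz ≤ fs/2 = 29.25 kHz, passes unchanged.
157.5 kHz mod fs = 40.5 kHz.
40.5 kHz > fs/2 = 29.25 kHz, folds to fs − 40.5 kHz = 18 kHz.
135 kHz and 157.5 kHz both map to 18 kHz.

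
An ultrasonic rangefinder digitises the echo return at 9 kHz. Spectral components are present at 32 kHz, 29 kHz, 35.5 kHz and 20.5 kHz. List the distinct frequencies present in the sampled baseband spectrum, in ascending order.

0.5 kHz, 2 kHz, 2.5 kHz, 4 kHz

fs/2 = 4.5 kHz.
32 kHz mod fs = 5 kHz.
5 kHz > fs/2 = 4.5 kHz, folds to fs − 5 kHz = 4 kHz.
29 kHz mod fs = 2 kHz.
2 kHz ≤ fs/2 = 4.5 kHz, appears at 2 kHz.
35.5 kHz mod fs = 8.5 kHz.
8.5 kHz > fs/2 = 4.5 kHz, folds to fs − 8.5 kHz = 0.5 kHz.
20.5 kHz mod fs = 2.5 kHz.
2.5 kHz ≤ fs/2 = 4.5 kHz, appears at 2.5 kHz.
Distinct values: {0.5 kHz, 2 kHz, 2.5 kHz, 4 kHz}.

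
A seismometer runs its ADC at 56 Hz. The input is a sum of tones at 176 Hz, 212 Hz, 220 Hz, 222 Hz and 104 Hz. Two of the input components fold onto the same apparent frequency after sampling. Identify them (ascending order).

104 Hz, 176 Hz

fs/2 = 28 Hz.
176 Hz mod fs = 8 Hz.
8 Hz ≤ fs/2 = 28 Hz, appears at 8 Hz.
212 Hz mod fs = 44 Hz.
44 Hz > fs/2 = 28 Hz, folds to fs − 44 Hz = 12 Hz.
220 Hz mod fs = 52 Hz.
52 Hz > fs/2 = 28 Hz, folds to fs − 52 Hz = 4 Hz.
222 Hz mod fs = 54 Hz.
54 Hz > fs/2 = 28 Hz, folds to fs − 54 Hz = 2 Hz.
104 Hz mod fs = 48 Hz.
48 Hz > fs/2 = 28 Hz, folds to fs − 48 Hz = 8 Hz.
104 Hz and 176 Hz both map to 8 Hz.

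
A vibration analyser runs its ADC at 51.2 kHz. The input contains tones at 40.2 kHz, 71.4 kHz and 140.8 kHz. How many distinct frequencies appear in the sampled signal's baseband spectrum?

3

fs/2 = 25.6 kHz.
40.2 kHz > fs/2 = 25.6 kHz, folds to fs − 40.2 kHz = 11 kHz.
71.4 kHz mod fs = 20.2 kHz.
20.2 kHz ≤ fs/2 = 25.6 kHz, appears at 20.2 kHz.
140.8 kHz mod fs = 38.4 kHz.
38.4 kHz > fs/2 = 25.6 kHz, folds to fs − 38.4 kHz = 12.8 kHz.
Distinct values: {11 kHz, 12.8 kHz, 20.2 kHz} → 3.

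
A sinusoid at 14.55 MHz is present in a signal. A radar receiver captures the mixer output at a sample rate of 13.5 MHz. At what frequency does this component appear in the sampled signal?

1.05 MHz

14.55 MHz mod fs = 1.05 MHz.
1.05 MHz ≤ fs/2 = 6.75 MHz, appears at 1.05 MHz.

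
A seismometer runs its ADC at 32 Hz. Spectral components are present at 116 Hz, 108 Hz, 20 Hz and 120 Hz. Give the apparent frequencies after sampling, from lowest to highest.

fs/2 = 16 Hz.
116 Hz mod fs = 20 Hz.
20 Hz > fs/2 = 16 Hz, folds to fs − 20 Hz = 12 Hz.
108 Hz mod fs = 12 Hz.
12 Hz ≤ fs/2 = 16 Hz, appears at 12 Hz.
20 Hz > fs/2 = 16 Hz, folds to fs − 20 Hz = 12 Hz.
120 Hz mod fs = 24 Hz.
24 Hz > fs/2 = 16 Hz, folds to fs − 24 Hz = 8 Hz.
Distinct values: {8 Hz, 12 Hz}.

8 Hz, 12 Hz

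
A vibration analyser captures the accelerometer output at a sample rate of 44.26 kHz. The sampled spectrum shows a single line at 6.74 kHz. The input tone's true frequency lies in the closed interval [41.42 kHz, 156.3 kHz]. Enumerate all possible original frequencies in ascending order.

51 kHz, 81.78 kHz, 95.26 kHz, 126.04 kHz, 139.52 kHz

Frequencies that alias to 6.74 kHz are k·fs ± 6.74 kHz for integer k ≥ 0.
k=0: 6.74 kHz.
k=1: 37.52 kHz, 51 kHz.
k=2: 81.78 kHz, 95.26 kHz.
k=3: 126.04 kHz, 139.52 kHz.
k=4: 170.3 kHz, 183.78 kHz.
Within [41.42 kHz, 156.3 kHz]: 51 kHz, 81.78 kHz, 95.26 kHz, 126.04 kHz, 139.52 kHz.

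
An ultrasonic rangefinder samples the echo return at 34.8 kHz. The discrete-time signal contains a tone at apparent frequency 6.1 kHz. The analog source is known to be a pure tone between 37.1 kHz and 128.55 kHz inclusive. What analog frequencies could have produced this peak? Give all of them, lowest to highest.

40.9 kHz, 63.5 kHz, 75.7 kHz, 98.3 kHz, 110.5 kHz

Frequencies that alias to 6.1 kHz are k·fs ± 6.1 kHz for integer k ≥ 0.
k=0: 6.1 kHz.
k=1: 28.7 kHz, 40.9 kHz.
k=2: 63.5 kHz, 75.7 kHz.
k=3: 98.3 kHz, 110.5 kHz.
k=4: 133.1 kHz, 145.3 kHz.
Within [37.1 kHz, 128.55 kHz]: 40.9 kHz, 63.5 kHz, 75.7 kHz, 98.3 kHz, 110.5 kHz.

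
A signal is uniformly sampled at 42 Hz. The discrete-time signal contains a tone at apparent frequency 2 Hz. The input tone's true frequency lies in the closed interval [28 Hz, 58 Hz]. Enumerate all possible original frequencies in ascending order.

Frequencies that alias to 2 Hz are k·fs ± 2 Hz for integer k ≥ 0.
k=0: 2 Hz.
k=1: 40 Hz, 44 Hz.
k=2: 82 Hz, 86 Hz.
Within [28 Hz, 58 Hz]: 40 Hz, 44 Hz.

40 Hz, 44 Hz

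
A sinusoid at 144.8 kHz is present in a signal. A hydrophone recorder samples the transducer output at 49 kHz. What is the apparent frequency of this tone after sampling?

144.8 kHz mod fs = 46.8 kHz.
46.8 kHz > fs/2 = 24.5 kHz, folds to fs − 46.8 kHz = 2.2 kHz.

2.2 kHz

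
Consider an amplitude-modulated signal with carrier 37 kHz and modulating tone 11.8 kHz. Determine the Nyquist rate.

AM sidebands sit at fc ± fm = 25.2 kHz and 48.8 kHz.
Highest-frequency component: 48.8 kHz.
Nyquist rate = 2 × 48.8 kHz = 97.6 kHz.

97.6 kHz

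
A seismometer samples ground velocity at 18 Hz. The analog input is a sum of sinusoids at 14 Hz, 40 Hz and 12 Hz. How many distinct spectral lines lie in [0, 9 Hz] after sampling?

2

fs/2 = 9 Hz.
14 Hz > fs/2 = 9 Hz, folds to fs − 14 Hz = 4 Hz.
40 Hz mod fs = 4 Hz.
4 Hz ≤ fs/2 = 9 Hz, appears at 4 Hz.
12 Hz > fs/2 = 9 Hz, folds to fs − 12 Hz = 6 Hz.
Distinct values: {4 Hz, 6 Hz} → 2.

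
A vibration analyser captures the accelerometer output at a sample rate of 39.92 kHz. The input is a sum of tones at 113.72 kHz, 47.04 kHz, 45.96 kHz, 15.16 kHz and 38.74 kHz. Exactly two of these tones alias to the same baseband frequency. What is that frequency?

6.04 kHz

fs/2 = 19.96 kHz.
113.72 kHz mod fs = 33.88 kHz.
33.88 kHz > fs/2 = 19.96 kHz, folds to fs − 33.88 kHz = 6.04 kHz.
47.04 kHz mod fs = 7.12 kHz.
7.12 kHz ≤ fs/2 = 19.96 kHz, appears at 7.12 kHz.
45.96 kHz mod fs = 6.04 kHz.
6.04 kHz ≤ fs/2 = 19.96 kHz, appears at 6.04 kHz.
15.16 kHz ≤ fs/2 = 19.96 kHz, passes unchanged.
38.74 kHz > fs/2 = 19.96 kHz, folds to fs − 38.74 kHz = 1.18 kHz.
45.96 kHz and 113.72 kHz both map to 6.04 kHz.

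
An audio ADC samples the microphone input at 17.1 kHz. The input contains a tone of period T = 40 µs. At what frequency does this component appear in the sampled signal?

T = 40 µs → f = 1/T = 25 kHz.
25 kHz mod fs = 7.9 kHz.
7.9 kHz ≤ fs/2 = 8.55 kHz, appears at 7.9 kHz.

7.9 kHz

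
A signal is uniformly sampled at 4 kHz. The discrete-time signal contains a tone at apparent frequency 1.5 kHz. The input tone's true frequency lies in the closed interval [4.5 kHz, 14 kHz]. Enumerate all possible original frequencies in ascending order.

Frequencies that alias to 1.5 kHz are k·fs ± 1.5 kHz for integer k ≥ 0.
k=0: 1.5 kHz.
k=1: 2.5 kHz, 5.5 kHz.
k=2: 6.5 kHz, 9.5 kHz.
k=3: 10.5 kHz, 13.5 kHz.
k=4: 14.5 kHz, 17.5 kHz.
Within [4.5 kHz, 14 kHz]: 5.5 kHz, 6.5 kHz, 9.5 kHz, 10.5 kHz, 13.5 kHz.

5.5 kHz, 6.5 kHz, 9.5 kHz, 10.5 kHz, 13.5 kHz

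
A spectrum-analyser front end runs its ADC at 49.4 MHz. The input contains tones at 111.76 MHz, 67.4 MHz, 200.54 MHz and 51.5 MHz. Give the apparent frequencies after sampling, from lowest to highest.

fs/2 = 24.7 MHz.
111.76 MHz mod fs = 12.96 MHz.
12.96 MHz ≤ fs/2 = 24.7 MHz, appears at 12.96 MHz.
67.4 MHz mod fs = 18 MHz.
18 MHz ≤ fs/2 = 24.7 MHz, appears at 18 MHz.
200.54 MHz mod fs = 2.94 MHz.
2.94 MHz ≤ fs/2 = 24.7 MHz, appears at 2.94 MHz.
51.5 MHz mod fs = 2.1 MHz.
2.1 MHz ≤ fs/2 = 24.7 MHz, appears at 2.1 MHz.
Distinct values: {2.1 MHz, 2.94 MHz, 12.96 MHz, 18 MHz}.

2.1 MHz, 2.94 MHz, 12.96 MHz, 18 MHz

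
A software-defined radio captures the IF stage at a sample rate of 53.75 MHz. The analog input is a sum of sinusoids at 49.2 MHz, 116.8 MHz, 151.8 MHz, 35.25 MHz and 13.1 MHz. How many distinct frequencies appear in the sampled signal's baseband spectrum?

5

fs/2 = 26.875 MHz.
49.2 MHz > fs/2 = 26.875 MHz, folds to fs − 49.2 MHz = 4.55 MHz.
116.8 MHz mod fs = 9.3 MHz.
9.3 MHz ≤ fs/2 = 26.875 MHz, appears at 9.3 MHz.
151.8 MHz mod fs = 44.3 MHz.
44.3 MHz > fs/2 = 26.875 MHz, folds to fs − 44.3 MHz = 9.45 MHz.
35.25 MHz > fs/2 = 26.875 MHz, folds to fs − 35.25 MHz = 18.5 MHz.
13.1 MHz ≤ fs/2 = 26.875 MHz, passes unchanged.
Distinct values: {4.55 MHz, 9.3 MHz, 9.45 MHz, 13.1 MHz, 18.5 MHz} → 5.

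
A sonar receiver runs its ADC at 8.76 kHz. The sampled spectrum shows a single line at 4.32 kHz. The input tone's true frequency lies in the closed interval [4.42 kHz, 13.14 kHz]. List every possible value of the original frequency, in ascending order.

Frequencies that alias to 4.32 kHz are k·fs ± 4.32 kHz for integer k ≥ 0.
k=0: 4.32 kHz.
k=1: 4.44 kHz, 13.08 kHz.
k=2: 13.2 kHz, 21.84 kHz.
Within [4.42 kHz, 13.14 kHz]: 4.44 kHz, 13.08 kHz.

4.44 kHz, 13.08 kHz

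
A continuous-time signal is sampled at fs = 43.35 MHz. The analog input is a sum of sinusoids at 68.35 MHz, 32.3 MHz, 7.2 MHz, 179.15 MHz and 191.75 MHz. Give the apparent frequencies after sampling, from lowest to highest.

fs/2 = 21.675 MHz.
68.35 MHz mod fs = 25 MHz.
25 MHz > fs/2 = 21.675 MHz, folds to fs − 25 MHz = 18.35 MHz.
32.3 MHz > fs/2 = 21.675 MHz, folds to fs − 32.3 MHz = 11.05 MHz.
7.2 MHz ≤ fs/2 = 21.675 MHz, passes unchanged.
179.15 MHz mod fs = 5.75 MHz.
5.75 MHz ≤ fs/2 = 21.675 MHz, appears at 5.75 MHz.
191.75 MHz mod fs = 18.35 MHz.
18.35 MHz ≤ fs/2 = 21.675 MHz, appears at 18.35 MHz.
Distinct values: {5.75 MHz, 7.2 MHz, 11.05 MHz, 18.35 MHz}.

5.75 MHz, 7.2 MHz, 11.05 MHz, 18.35 MHz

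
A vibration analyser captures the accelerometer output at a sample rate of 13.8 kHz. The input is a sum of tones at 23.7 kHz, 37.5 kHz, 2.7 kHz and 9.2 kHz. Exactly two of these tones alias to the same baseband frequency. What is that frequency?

3.9 kHz

fs/2 = 6.9 kHz.
23.7 kHz mod fs = 9.9 kHz.
9.9 kHz > fs/2 = 6.9 kHz, folds to fs − 9.9 kHz = 3.9 kHz.
37.5 kHz mod fs = 9.9 kHz.
9.9 kHz > fs/2 = 6.9 kHz, folds to fs − 9.9 kHz = 3.9 kHz.
2.7 kHz ≤ fs/2 = 6.9 kHz, passes unchanged.
9.2 kHz > fs/2 = 6.9 kHz, folds to fs − 9.2 kHz = 4.6 kHz.
23.7 kHz and 37.5 kHz both map to 3.9 kHz.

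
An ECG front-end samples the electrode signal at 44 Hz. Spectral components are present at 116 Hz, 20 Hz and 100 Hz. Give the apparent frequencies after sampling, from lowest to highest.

fs/2 = 22 Hz.
116 Hz mod fs = 28 Hz.
28 Hz > fs/2 = 22 Hz, folds to fs − 28 Hz = 16 Hz.
20 Hz ≤ fs/2 = 22 Hz, passes unchanged.
100 Hz mod fs = 12 Hz.
12 Hz ≤ fs/2 = 22 Hz, appears at 12 Hz.
Distinct values: {12 Hz, 16 Hz, 20 Hz}.

12 Hz, 16 Hz, 20 Hz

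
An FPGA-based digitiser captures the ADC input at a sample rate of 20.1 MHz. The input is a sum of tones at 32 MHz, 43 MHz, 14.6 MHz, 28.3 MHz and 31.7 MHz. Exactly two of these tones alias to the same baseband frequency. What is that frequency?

fs/2 = 10.05 MHz.
32 MHz mod fs = 11.9 MHz.
11.9 MHz > fs/2 = 10.05 MHz, folds to fs − 11.9 MHz = 8.2 MHz.
43 MHz mod fs = 2.8 MHz.
2.8 MHz ≤ fs/2 = 10.05 MHz, appears at 2.8 MHz.
14.6 MHz > fs/2 = 10.05 MHz, folds to fs − 14.6 MHz = 5.5 MHz.
28.3 MHz mod fs = 8.2 MHz.
8.2 MHz ≤ fs/2 = 10.05 MHz, appears at 8.2 MHz.
31.7 MHz mod fs = 11.6 MHz.
11.6 MHz > fs/2 = 10.05 MHz, folds to fs − 11.6 MHz = 8.5 MHz.
28.3 MHz and 32 MHz both map to 8.2 MHz.

8.2 MHz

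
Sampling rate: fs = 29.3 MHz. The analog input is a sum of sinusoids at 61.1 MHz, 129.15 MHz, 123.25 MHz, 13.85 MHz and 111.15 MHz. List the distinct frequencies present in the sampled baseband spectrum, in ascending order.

2.5 MHz, 6.05 MHz, 11.95 MHz, 13.85 MHz

fs/2 = 14.65 MHz.
61.1 MHz mod fs = 2.5 MHz.
2.5 MHz ≤ fs/2 = 14.65 MHz, appears at 2.5 MHz.
129.15 MHz mod fs = 11.95 MHz.
11.95 MHz ≤ fs/2 = 14.65 MHz, appears at 11.95 MHz.
123.25 MHz mod fs = 6.05 MHz.
6.05 MHz ≤ fs/2 = 14.65 MHz, appears at 6.05 MHz.
13.85 MHz ≤ fs/2 = 14.65 MHz, passes unchanged.
111.15 MHz mod fs = 23.25 MHz.
23.25 MHz > fs/2 = 14.65 MHz, folds to fs − 23.25 MHz = 6.05 MHz.
Distinct values: {2.5 MHz, 6.05 MHz, 11.95 MHz, 13.85 MHz}.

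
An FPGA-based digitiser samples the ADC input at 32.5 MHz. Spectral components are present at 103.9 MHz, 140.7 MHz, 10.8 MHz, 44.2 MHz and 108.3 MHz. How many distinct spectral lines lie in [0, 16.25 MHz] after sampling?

fs/2 = 16.25 MHz.
103.9 MHz mod fs = 6.4 MHz.
6.4 MHz ≤ fs/2 = 16.25 MHz, appears at 6.4 MHz.
140.7 MHz mod fs = 10.7 MHz.
10.7 MHz ≤ fs/2 = 16.25 MHz, appears at 10.7 MHz.
10.8 MHz ≤ fs/2 = 16.25 MHz, passes unchanged.
44.2 MHz mod fs = 11.7 MHz.
11.7 MHz ≤ fs/2 = 16.25 MHz, appears at 11.7 MHz.
108.3 MHz mod fs = 10.8 MHz.
10.8 MHz ≤ fs/2 = 16.25 MHz, appears at 10.8 MHz.
Distinct values: {6.4 MHz, 10.7 MHz, 10.8 MHz, 11.7 MHz} → 4.

4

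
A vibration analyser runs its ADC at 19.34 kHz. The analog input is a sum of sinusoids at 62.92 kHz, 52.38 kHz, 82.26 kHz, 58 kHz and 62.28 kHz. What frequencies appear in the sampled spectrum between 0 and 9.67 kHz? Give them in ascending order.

0.02 kHz, 4.26 kHz, 4.9 kHz, 5.64 kHz

fs/2 = 9.67 kHz.
62.92 kHz mod fs = 4.9 kHz.
4.9 kHz ≤ fs/2 = 9.67 kHz, appears at 4.9 kHz.
52.38 kHz mod fs = 13.7 kHz.
13.7 kHz > fs/2 = 9.67 kHz, folds to fs − 13.7 kHz = 5.64 kHz.
82.26 kHz mod fs = 4.9 kHz.
4.9 kHz ≤ fs/2 = 9.67 kHz, appears at 4.9 kHz.
58 kHz mod fs = 19.32 kHz.
19.32 kHz > fs/2 = 9.67 kHz, folds to fs − 19.32 kHz = 0.02 kHz.
62.28 kHz mod fs = 4.26 kHz.
4.26 kHz ≤ fs/2 = 9.67 kHz, appears at 4.26 kHz.
Distinct values: {0.02 kHz, 4.26 kHz, 4.9 kHz, 5.64 kHz}.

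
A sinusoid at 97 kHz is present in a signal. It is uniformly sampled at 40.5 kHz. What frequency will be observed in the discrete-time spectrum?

97 kHz mod fs = 16 kHz.
16 kHz ≤ fs/2 = 20.25 kHz, appears at 16 kHz.

16 kHz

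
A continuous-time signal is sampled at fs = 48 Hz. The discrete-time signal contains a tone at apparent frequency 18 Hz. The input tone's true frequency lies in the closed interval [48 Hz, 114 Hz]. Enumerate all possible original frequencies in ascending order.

66 Hz, 78 Hz, 114 Hz

Frequencies that alias to 18 Hz are k·fs ± 18 Hz for integer k ≥ 0.
k=0: 18 Hz.
k=1: 30 Hz, 66 Hz.
k=2: 78 Hz, 114 Hz.
k=3: 126 Hz, 162 Hz.
Within [48 Hz, 114 Hz]: 66 Hz, 78 Hz, 114 Hz.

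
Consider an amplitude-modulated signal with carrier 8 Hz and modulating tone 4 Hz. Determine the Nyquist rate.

AM sidebands sit at fc ± fm = 4 Hz and 12 Hz.
Highest-frequency component: 12 Hz.
Nyquist rate = 2 × 12 Hz = 24 Hz.

24 Hz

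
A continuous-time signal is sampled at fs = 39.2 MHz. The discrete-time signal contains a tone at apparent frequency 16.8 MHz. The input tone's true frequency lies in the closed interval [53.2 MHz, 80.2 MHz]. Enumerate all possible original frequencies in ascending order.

56 MHz, 61.6 MHz

Frequencies that alias to 16.8 MHz are k·fs ± 16.8 MHz for integer k ≥ 0.
k=0: 16.8 MHz.
k=1: 22.4 MHz, 56 MHz.
k=2: 61.6 MHz, 95.2 MHz.
k=3: 100.8 MHz, 134.4 MHz.
Within [53.2 MHz, 80.2 MHz]: 56 MHz, 61.6 MHz.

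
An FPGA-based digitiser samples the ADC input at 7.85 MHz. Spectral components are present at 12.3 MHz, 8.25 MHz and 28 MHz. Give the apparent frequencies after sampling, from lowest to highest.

fs/2 = 3.925 MHz.
12.3 MHz mod fs = 4.45 MHz.
4.45 MHz > fs/2 = 3.925 MHz, folds to fs − 4.45 MHz = 3.4 MHz.
8.25 MHz mod fs = 0.4 MHz.
0.4 MHz ≤ fs/2 = 3.925 MHz, appears at 0.4 MHz.
28 MHz mod fs = 4.45 MHz.
4.45 MHz > fs/2 = 3.925 MHz, folds to fs − 4.45 MHz = 3.4 MHz.
Distinct values: {0.4 MHz, 3.4 MHz}.

0.4 MHz, 3.4 MHz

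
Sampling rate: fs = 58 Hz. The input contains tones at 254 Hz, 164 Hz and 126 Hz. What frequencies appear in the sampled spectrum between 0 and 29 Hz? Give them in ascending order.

10 Hz, 22 Hz

fs/2 = 29 Hz.
254 Hz mod fs = 22 Hz.
22 Hz ≤ fs/2 = 29 Hz, appears at 22 Hz.
164 Hz mod fs = 48 Hz.
48 Hz > fs/2 = 29 Hz, folds to fs − 48 Hz = 10 Hz.
126 Hz mod fs = 10 Hz.
10 Hz ≤ fs/2 = 29 Hz, appears at 10 Hz.
Distinct values: {10 Hz, 22 Hz}.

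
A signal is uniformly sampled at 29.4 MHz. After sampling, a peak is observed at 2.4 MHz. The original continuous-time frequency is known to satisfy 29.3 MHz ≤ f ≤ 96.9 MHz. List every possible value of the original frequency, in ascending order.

31.8 MHz, 56.4 MHz, 61.2 MHz, 85.8 MHz, 90.6 MHz

Frequencies that alias to 2.4 MHz are k·fs ± 2.4 MHz for integer k ≥ 0.
k=0: 2.4 MHz.
k=1: 27 MHz, 31.8 MHz.
k=2: 56.4 MHz, 61.2 MHz.
k=3: 85.8 MHz, 90.6 MHz.
k=4: 115.2 MHz, 120 MHz.
Within [29.3 MHz, 96.9 MHz]: 31.8 MHz, 56.4 MHz, 61.2 MHz, 85.8 MHz, 90.6 MHz.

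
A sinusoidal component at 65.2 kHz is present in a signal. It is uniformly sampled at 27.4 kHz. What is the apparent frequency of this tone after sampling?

10.4 kHz

65.2 kHz mod fs = 10.4 kHz.
10.4 kHz ≤ fs/2 = 13.7 kHz, appears at 10.4 kHz.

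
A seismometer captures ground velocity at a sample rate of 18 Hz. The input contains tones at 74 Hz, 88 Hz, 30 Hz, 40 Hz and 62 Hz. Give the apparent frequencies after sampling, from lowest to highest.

fs/2 = 9 Hz.
74 Hz mod fs = 2 Hz.
2 Hz ≤ fs/2 = 9 Hz, appears at 2 Hz.
88 Hz mod fs = 16 Hz.
16 Hz > fs/2 = 9 Hz, folds to fs − 16 Hz = 2 Hz.
30 Hz mod fs = 12 Hz.
12 Hz > fs/2 = 9 Hz, folds to fs − 12 Hz = 6 Hz.
40 Hz mod fs = 4 Hz.
4 Hz ≤ fs/2 = 9 Hz, appears at 4 Hz.
62 Hz mod fs = 8 Hz.
8 Hz ≤ fs/2 = 9 Hz, appears at 8 Hz.
Distinct values: {2 Hz, 4 Hz, 6 Hz, 8 Hz}.

2 Hz, 4 Hz, 6 Hz, 8 Hz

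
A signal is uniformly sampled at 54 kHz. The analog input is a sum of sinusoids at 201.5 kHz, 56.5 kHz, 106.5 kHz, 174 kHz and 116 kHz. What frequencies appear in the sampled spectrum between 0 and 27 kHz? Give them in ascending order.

fs/2 = 27 kHz.
201.5 kHz mod fs = 39.5 kHz.
39.5 kHz > fs/2 = 27 kHz, folds to fs − 39.5 kHz = 14.5 kHz.
56.5 kHz mod fs = 2.5 kHz.
2.5 kHz ≤ fs/2 = 27 kHz, appears at 2.5 kHz.
106.5 kHz mod fs = 52.5 kHz.
52.5 kHz > fs/2 = 27 kHz, folds to fs − 52.5 kHz = 1.5 kHz.
174 kHz mod fs = 12 kHz.
12 kHz ≤ fs/2 = 27 kHz, appears at 12 kHz.
116 kHz mod fs = 8 kHz.
8 kHz ≤ fs/2 = 27 kHz, appears at 8 kHz.
Distinct values: {1.5 kHz, 2.5 kHz, 8 kHz, 12 kHz, 14.5 kHz}.

1.5 kHz, 2.5 kHz, 8 kHz, 12 kHz, 14.5 kHz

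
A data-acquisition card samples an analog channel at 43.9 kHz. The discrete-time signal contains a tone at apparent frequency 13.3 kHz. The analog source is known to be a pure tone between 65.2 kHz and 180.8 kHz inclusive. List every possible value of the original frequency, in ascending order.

74.5 kHz, 101.1 kHz, 118.4 kHz, 145 kHz, 162.3 kHz

Frequencies that alias to 13.3 kHz are k·fs ± 13.3 kHz for integer k ≥ 0.
k=0: 13.3 kHz.
k=1: 30.6 kHz, 57.2 kHz.
k=2: 74.5 kHz, 101.1 kHz.
k=3: 118.4 kHz, 145 kHz.
k=4: 162.3 kHz, 188.9 kHz.
k=5: 206.2 kHz, 232.8 kHz.
Within [65.2 kHz, 180.8 kHz]: 74.5 kHz, 101.1 kHz, 118.4 kHz, 145 kHz, 162.3 kHz.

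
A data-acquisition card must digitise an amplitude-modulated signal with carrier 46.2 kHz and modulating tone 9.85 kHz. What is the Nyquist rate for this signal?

112.1 kHz

AM sidebands sit at fc ± fm = 36.35 kHz and 56.05 kHz.
Highest-frequency component: 56.05 kHz.
Nyquist rate = 2 × 56.05 kHz = 112.1 kHz.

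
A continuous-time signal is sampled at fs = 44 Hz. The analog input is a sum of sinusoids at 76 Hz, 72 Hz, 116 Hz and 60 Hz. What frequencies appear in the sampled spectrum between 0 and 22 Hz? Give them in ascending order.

12 Hz, 16 Hz

fs/2 = 22 Hz.
76 Hz mod fs = 32 Hz.
32 Hz > fs/2 = 22 Hz, folds to fs − 32 Hz = 12 Hz.
72 Hz mod fs = 28 Hz.
28 Hz > fs/2 = 22 Hz, folds to fs − 28 Hz = 16 Hz.
116 Hz mod fs = 28 Hz.
28 Hz > fs/2 = 22 Hz, folds to fs − 28 Hz = 16 Hz.
60 Hz mod fs = 16 Hz.
16 Hz ≤ fs/2 = 22 Hz, appears at 16 Hz.
Distinct values: {12 Hz, 16 Hz}.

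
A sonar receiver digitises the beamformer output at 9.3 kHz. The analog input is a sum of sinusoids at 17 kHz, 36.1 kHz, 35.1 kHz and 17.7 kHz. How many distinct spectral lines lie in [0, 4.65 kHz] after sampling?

fs/2 = 4.65 kHz.
17 kHz mod fs = 7.7 kHz.
7.7 kHz > fs/2 = 4.65 kHz, folds to fs − 7.7 kHz = 1.6 kHz.
36.1 kHz mod fs = 8.2 kHz.
8.2 kHz > fs/2 = 4.65 kHz, folds to fs − 8.2 kHz = 1.1 kHz.
35.1 kHz mod fs = 7.2 kHz.
7.2 kHz > fs/2 = 4.65 kHz, folds to fs − 7.2 kHz = 2.1 kHz.
17.7 kHz mod fs = 8.4 kHz.
8.4 kHz > fs/2 = 4.65 kHz, folds to fs − 8.4 kHz = 0.9 kHz.
Distinct values: {0.9 kHz, 1.1 kHz, 1.6 kHz, 2.1 kHz} → 4.

4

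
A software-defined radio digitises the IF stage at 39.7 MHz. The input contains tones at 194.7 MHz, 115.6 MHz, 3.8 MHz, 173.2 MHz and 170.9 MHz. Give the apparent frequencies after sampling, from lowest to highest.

3.5 MHz, 3.8 MHz, 12.1 MHz, 14.4 MHz

fs/2 = 19.85 MHz.
194.7 MHz mod fs = 35.9 MHz.
35.9 MHz > fs/2 = 19.85 MHz, folds to fs − 35.9 MHz = 3.8 MHz.
115.6 MHz mod fs = 36.2 MHz.
36.2 MHz > fs/2 = 19.85 MHz, folds to fs − 36.2 MHz = 3.5 MHz.
3.8 MHz ≤ fs/2 = 19.85 MHz, passes unchanged.
173.2 MHz mod fs = 14.4 MHz.
14.4 MHz ≤ fs/2 = 19.85 MHz, appears at 14.4 MHz.
170.9 MHz mod fs = 12.1 MHz.
12.1 MHz ≤ fs/2 = 19.85 MHz, appears at 12.1 MHz.
Distinct values: {3.5 MHz, 3.8 MHz, 12.1 MHz, 14.4 MHz}.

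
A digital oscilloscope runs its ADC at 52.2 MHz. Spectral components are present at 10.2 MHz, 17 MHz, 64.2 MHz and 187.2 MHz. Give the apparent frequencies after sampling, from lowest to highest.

fs/2 = 26.1 MHz.
10.2 MHz ≤ fs/2 = 26.1 MHz, passes unchanged.
17 MHz ≤ fs/2 = 26.1 MHz, passes unchanged.
64.2 MHz mod fs = 12 MHz.
12 MHz ≤ fs/2 = 26.1 MHz, appears at 12 MHz.
187.2 MHz mod fs = 30.6 MHz.
30.6 MHz > fs/2 = 26.1 MHz, folds to fs − 30.6 MHz = 21.6 MHz.
Distinct values: {10.2 MHz, 12 MHz, 17 MHz, 21.6 MHz}.

10.2 MHz, 12 MHz, 17 MHz, 21.6 MHz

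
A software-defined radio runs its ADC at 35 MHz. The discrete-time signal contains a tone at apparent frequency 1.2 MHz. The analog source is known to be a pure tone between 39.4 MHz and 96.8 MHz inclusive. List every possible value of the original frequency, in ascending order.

68.8 MHz, 71.2 MHz

Frequencies that alias to 1.2 MHz are k·fs ± 1.2 MHz for integer k ≥ 0.
k=0: 1.2 MHz.
k=1: 33.8 MHz, 36.2 MHz.
k=2: 68.8 MHz, 71.2 MHz.
k=3: 103.8 MHz, 106.2 MHz.
Within [39.4 MHz, 96.8 MHz]: 68.8 MHz, 71.2 MHz.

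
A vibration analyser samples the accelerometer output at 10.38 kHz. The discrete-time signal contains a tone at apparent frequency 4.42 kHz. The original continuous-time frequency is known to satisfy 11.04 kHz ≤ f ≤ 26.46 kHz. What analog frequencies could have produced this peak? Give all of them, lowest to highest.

Frequencies that alias to 4.42 kHz are k·fs ± 4.42 kHz for integer k ≥ 0.
k=0: 4.42 kHz.
k=1: 5.96 kHz, 14.8 kHz.
k=2: 16.34 kHz, 25.18 kHz.
k=3: 26.72 kHz, 35.56 kHz.
Within [11.04 kHz, 26.46 kHz]: 14.8 kHz, 16.34 kHz, 25.18 kHz.

14.8 kHz, 16.34 kHz, 25.18 kHz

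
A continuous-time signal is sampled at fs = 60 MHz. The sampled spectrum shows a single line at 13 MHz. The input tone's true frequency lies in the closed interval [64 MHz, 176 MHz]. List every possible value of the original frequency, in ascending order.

Frequencies that alias to 13 MHz are k·fs ± 13 MHz for integer k ≥ 0.
k=0: 13 MHz.
k=1: 47 MHz, 73 MHz.
k=2: 107 MHz, 133 MHz.
k=3: 167 MHz, 193 MHz.
k=4: 227 MHz, 253 MHz.
Within [64 MHz, 176 MHz]: 73 MHz, 107 MHz, 133 MHz, 167 MHz.

73 MHz, 107 MHz, 133 MHz, 167 MHz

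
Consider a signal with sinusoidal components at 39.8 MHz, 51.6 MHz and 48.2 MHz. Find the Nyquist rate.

103.2 MHz

Highest-frequency component: 51.6 MHz.
Nyquist rate = 2 × 51.6 MHz = 103.2 MHz.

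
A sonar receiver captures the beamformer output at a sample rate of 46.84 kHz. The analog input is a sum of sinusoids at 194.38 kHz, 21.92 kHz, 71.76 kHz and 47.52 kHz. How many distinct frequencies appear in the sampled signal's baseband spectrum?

fs/2 = 23.42 kHz.
194.38 kHz mod fs = 7.02 kHz.
7.02 kHz ≤ fs/2 = 23.42 kHz, appears at 7.02 kHz.
21.92 kHz ≤ fs/2 = 23.42 kHz, passes unchanged.
71.76 kHz mod fs = 24.92 kHz.
24.92 kHz > fs/2 = 23.42 kHz, folds to fs − 24.92 kHz = 21.92 kHz.
47.52 kHz mod fs = 0.68 kHz.
0.68 kHz ≤ fs/2 = 23.42 kHz, appears at 0.68 kHz.
Distinct values: {0.68 kHz, 7.02 kHz, 21.92 kHz} → 3.

3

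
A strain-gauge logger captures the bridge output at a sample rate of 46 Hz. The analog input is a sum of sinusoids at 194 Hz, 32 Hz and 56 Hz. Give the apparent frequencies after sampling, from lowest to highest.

fs/2 = 23 Hz.
194 Hz mod fs = 10 Hz.
10 Hz ≤ fs/2 = 23 Hz, appears at 10 Hz.
32 Hz > fs/2 = 23 Hz, folds to fs − 32 Hz = 14 Hz.
56 Hz mod fs = 10 Hz.
10 Hz ≤ fs/2 = 23 Hz, appears at 10 Hz.
Distinct values: {10 Hz, 14 Hz}.

10 Hz, 14 Hz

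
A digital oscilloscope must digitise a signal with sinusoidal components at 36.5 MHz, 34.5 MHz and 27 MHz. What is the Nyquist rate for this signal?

73 MHz

Highest-frequency component: 36.5 MHz.
Nyquist rate = 2 × 36.5 MHz = 73 MHz.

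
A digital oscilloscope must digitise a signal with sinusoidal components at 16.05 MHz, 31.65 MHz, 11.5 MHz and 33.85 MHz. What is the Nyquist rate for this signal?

Highest-frequency component: 33.85 MHz.
Nyquist rate = 2 × 33.85 MHz = 67.7 MHz.

67.7 MHz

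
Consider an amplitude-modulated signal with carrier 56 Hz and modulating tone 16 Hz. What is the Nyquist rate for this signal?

144 Hz

AM sidebands sit at fc ± fm = 40 Hz and 72 Hz.
Highest-frequency component: 72 Hz.
Nyquist rate = 2 × 72 Hz = 144 Hz.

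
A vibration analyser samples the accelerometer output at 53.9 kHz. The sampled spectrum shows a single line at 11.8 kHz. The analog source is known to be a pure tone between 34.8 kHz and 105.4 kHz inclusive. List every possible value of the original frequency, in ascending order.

42.1 kHz, 65.7 kHz, 96 kHz

Frequencies that alias to 11.8 kHz are k·fs ± 11.8 kHz for integer k ≥ 0.
k=0: 11.8 kHz.
k=1: 42.1 kHz, 65.7 kHz.
k=2: 96 kHz, 119.6 kHz.
k=3: 149.9 kHz, 173.5 kHz.
Within [34.8 kHz, 105.4 kHz]: 42.1 kHz, 65.7 kHz, 96 kHz.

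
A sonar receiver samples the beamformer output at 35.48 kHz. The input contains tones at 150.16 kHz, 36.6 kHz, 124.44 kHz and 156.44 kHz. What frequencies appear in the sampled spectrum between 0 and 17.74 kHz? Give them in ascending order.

1.12 kHz, 8.24 kHz, 14.52 kHz, 17.48 kHz

fs/2 = 17.74 kHz.
150.16 kHz mod fs = 8.24 kHz.
8.24 kHz ≤ fs/2 = 17.74 kHz, appears at 8.24 kHz.
36.6 kHz mod fs = 1.12 kHz.
1.12 kHz ≤ fs/2 = 17.74 kHz, appears at 1.12 kHz.
124.44 kHz mod fs = 18 kHz.
18 kHz > fs/2 = 17.74 kHz, folds to fs − 18 kHz = 17.48 kHz.
156.44 kHz mod fs = 14.52 kHz.
14.52 kHz ≤ fs/2 = 17.74 kHz, appears at 14.52 kHz.
Distinct values: {1.12 kHz, 8.24 kHz, 14.52 kHz, 17.48 kHz}.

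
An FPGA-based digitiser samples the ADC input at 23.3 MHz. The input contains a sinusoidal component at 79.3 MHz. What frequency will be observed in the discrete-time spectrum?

9.4 MHz

79.3 MHz mod fs = 9.4 MHz.
9.4 MHz ≤ fs/2 = 11.65 MHz, appears at 9.4 MHz.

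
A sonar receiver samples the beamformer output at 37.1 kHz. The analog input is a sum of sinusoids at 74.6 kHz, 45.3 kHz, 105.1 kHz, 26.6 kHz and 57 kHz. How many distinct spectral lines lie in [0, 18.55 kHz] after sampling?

5

fs/2 = 18.55 kHz.
74.6 kHz mod fs = 0.4 kHz.
0.4 kHz ≤ fs/2 = 18.55 kHz, appears at 0.4 kHz.
45.3 kHz mod fs = 8.2 kHz.
8.2 kHz ≤ fs/2 = 18.55 kHz, appears at 8.2 kHz.
105.1 kHz mod fs = 30.9 kHz.
30.9 kHz > fs/2 = 18.55 kHz, folds to fs − 30.9 kHz = 6.2 kHz.
26.6 kHz > fs/2 = 18.55 kHz, folds to fs − 26.6 kHz = 10.5 kHz.
57 kHz mod fs = 19.9 kHz.
19.9 kHz > fs/2 = 18.55 kHz, folds to fs − 19.9 kHz = 17.2 kHz.
Distinct values: {0.4 kHz, 6.2 kHz, 8.2 kHz, 10.5 kHz, 17.2 kHz} → 5.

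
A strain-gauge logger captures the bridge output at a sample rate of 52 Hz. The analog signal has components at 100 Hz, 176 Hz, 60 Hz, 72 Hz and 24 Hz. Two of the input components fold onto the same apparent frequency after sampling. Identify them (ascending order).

72 Hz, 176 Hz

fs/2 = 26 Hz.
100 Hz mod fs = 48 Hz.
48 Hz > fs/2 = 26 Hz, folds to fs − 48 Hz = 4 Hz.
176 Hz mod fs = 20 Hz.
20 Hz ≤ fs/2 = 26 Hz, appears at 20 Hz.
60 Hz mod fs = 8 Hz.
8 Hz ≤ fs/2 = 26 Hz, appears at 8 Hz.
72 Hz mod fs = 20 Hz.
20 Hz ≤ fs/2 = 26 Hz, appears at 20 Hz.
24 Hz ≤ fs/2 = 26 Hz, passes unchanged.
72 Hz and 176 Hz both map to 20 Hz.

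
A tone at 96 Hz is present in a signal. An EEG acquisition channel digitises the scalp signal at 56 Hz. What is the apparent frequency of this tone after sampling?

16 Hz

96 Hz mod fs = 40 Hz.
40 Hz > fs/2 = 28 Hz, folds to fs − 40 Hz = 16 Hz.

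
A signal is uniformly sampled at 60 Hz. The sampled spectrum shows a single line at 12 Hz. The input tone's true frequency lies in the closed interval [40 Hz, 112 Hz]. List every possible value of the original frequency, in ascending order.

48 Hz, 72 Hz, 108 Hz

Frequencies that alias to 12 Hz are k·fs ± 12 Hz for integer k ≥ 0.
k=0: 12 Hz.
k=1: 48 Hz, 72 Hz.
k=2: 108 Hz, 132 Hz.
k=3: 168 Hz, 192 Hz.
Within [40 Hz, 112 Hz]: 48 Hz, 72 Hz, 108 Hz.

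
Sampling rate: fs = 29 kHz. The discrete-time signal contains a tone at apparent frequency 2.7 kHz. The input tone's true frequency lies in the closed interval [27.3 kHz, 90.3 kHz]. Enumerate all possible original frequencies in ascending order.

Frequencies that alias to 2.7 kHz are k·fs ± 2.7 kHz for integer k ≥ 0.
k=0: 2.7 kHz.
k=1: 26.3 kHz, 31.7 kHz.
k=2: 55.3 kHz, 60.7 kHz.
k=3: 84.3 kHz, 89.7 kHz.
k=4: 113.3 kHz, 118.7 kHz.
Within [27.3 kHz, 90.3 kHz]: 31.7 kHz, 55.3 kHz, 60.7 kHz, 84.3 kHz, 89.7 kHz.

31.7 kHz, 55.3 kHz, 60.7 kHz, 84.3 kHz, 89.7 kHz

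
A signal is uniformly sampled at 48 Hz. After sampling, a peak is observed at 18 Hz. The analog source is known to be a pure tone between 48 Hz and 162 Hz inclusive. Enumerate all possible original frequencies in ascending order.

Frequencies that alias to 18 Hz are k·fs ± 18 Hz for integer k ≥ 0.
k=0: 18 Hz.
k=1: 30 Hz, 66 Hz.
k=2: 78 Hz, 114 Hz.
k=3: 126 Hz, 162 Hz.
k=4: 174 Hz, 210 Hz.
Within [48 Hz, 162 Hz]: 66 Hz, 78 Hz, 114 Hz, 126 Hz, 162 Hz.

66 Hz, 78 Hz, 114 Hz, 126 Hz, 162 Hz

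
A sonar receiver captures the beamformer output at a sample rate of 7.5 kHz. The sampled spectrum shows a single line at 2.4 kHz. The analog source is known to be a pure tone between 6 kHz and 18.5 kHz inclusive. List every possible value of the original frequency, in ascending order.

Frequencies that alias to 2.4 kHz are k·fs ± 2.4 kHz for integer k ≥ 0.
k=0: 2.4 kHz.
k=1: 5.1 kHz, 9.9 kHz.
k=2: 12.6 kHz, 17.4 kHz.
k=3: 20.1 kHz, 24.9 kHz.
Within [6 kHz, 18.5 kHz]: 9.9 kHz, 12.6 kHz, 17.4 kHz.

9.9 kHz, 12.6 kHz, 17.4 kHz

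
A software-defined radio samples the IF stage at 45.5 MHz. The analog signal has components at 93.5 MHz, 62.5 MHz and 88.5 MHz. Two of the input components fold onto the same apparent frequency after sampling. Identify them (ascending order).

fs/2 = 22.75 MHz.
93.5 MHz mod fs = 2.5 MHz.
2.5 MHz ≤ fs/2 = 22.75 MHz, appears at 2.5 MHz.
62.5 MHz mod fs = 17 MHz.
17 MHz ≤ fs/2 = 22.75 MHz, appears at 17 MHz.
88.5 MHz mod fs = 43 MHz.
43 MHz > fs/2 = 22.75 MHz, folds to fs − 43 MHz = 2.5 MHz.
88.5 MHz and 93.5 MHz both map to 2.5 MHz.

88.5 MHz, 93.5 MHz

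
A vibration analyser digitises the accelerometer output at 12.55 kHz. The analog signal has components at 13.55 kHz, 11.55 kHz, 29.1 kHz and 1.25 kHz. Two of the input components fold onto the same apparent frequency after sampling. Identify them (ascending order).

11.55 kHz, 13.55 kHz

fs/2 = 6.275 kHz.
13.55 kHz mod fs = 1 kHz.
1 kHz ≤ fs/2 = 6.275 kHz, appears at 1 kHz.
11.55 kHz > fs/2 = 6.275 kHz, folds to fs − 11.55 kHz = 1 kHz.
29.1 kHz mod fs = 4 kHz.
4 kHz ≤ fs/2 = 6.275 kHz, appears at 4 kHz.
1.25 kHz ≤ fs/2 = 6.275 kHz, passes unchanged.
11.55 kHz and 13.55 kHz both map to 1 kHz.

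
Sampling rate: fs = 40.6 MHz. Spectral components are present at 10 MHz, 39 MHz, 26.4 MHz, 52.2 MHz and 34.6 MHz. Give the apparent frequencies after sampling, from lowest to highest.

fs/2 = 20.3 MHz.
10 MHz ≤ fs/2 = 20.3 MHz, passes unchanged.
39 MHz > fs/2 = 20.3 MHz, folds to fs − 39 MHz = 1.6 MHz.
26.4 MHz > fs/2 = 20.3 MHz, folds to fs − 26.4 MHz = 14.2 MHz.
52.2 MHz mod fs = 11.6 MHz.
11.6 MHz ≤ fs/2 = 20.3 MHz, appears at 11.6 MHz.
34.6 MHz > fs/2 = 20.3 MHz, folds to fs − 34.6 MHz = 6 MHz.
Distinct values: {1.6 MHz, 6 MHz, 10 MHz, 11.6 MHz, 14.2 MHz}.

1.6 MHz, 6 MHz, 10 MHz, 11.6 MHz, 14.2 MHz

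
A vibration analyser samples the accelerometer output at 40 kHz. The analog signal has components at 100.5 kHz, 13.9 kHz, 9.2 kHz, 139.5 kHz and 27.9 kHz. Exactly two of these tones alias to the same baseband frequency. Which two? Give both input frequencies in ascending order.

fs/2 = 20 kHz.
100.5 kHz mod fs = 20.5 kHz.
20.5 kHz > fs/2 = 20 kHz, folds to fs − 20.5 kHz = 19.5 kHz.
13.9 kHz ≤ fs/2 = 20 kHz, passes unchanged.
9.2 kHz ≤ fs/2 = 20 kHz, passes unchanged.
139.5 kHz mod fs = 19.5 kHz.
19.5 kHz ≤ fs/2 = 20 kHz, appears at 19.5 kHz.
27.9 kHz > fs/2 = 20 kHz, folds to fs − 27.9 kHz = 12.1 kHz.
100.5 kHz and 139.5 kHz both map to 19.5 kHz.

100.5 kHz, 139.5 kHz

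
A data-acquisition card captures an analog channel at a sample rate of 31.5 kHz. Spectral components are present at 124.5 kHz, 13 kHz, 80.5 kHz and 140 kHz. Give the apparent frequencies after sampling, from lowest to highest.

1.5 kHz, 13 kHz, 14 kHz

fs/2 = 15.75 kHz.
124.5 kHz mod fs = 30 kHz.
30 kHz > fs/2 = 15.75 kHz, folds to fs − 30 kHz = 1.5 kHz.
13 kHz ≤ fs/2 = 15.75 kHz, passes unchanged.
80.5 kHz mod fs = 17.5 kHz.
17.5 kHz > fs/2 = 15.75 kHz, folds to fs − 17.5 kHz = 14 kHz.
140 kHz mod fs = 14 kHz.
14 kHz ≤ fs/2 = 15.75 kHz, appears at 14 kHz.
Distinct values: {1.5 kHz, 13 kHz, 14 kHz}.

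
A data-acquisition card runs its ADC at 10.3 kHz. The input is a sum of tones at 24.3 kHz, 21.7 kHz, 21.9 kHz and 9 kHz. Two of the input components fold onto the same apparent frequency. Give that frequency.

fs/2 = 5.15 kHz.
24.3 kHz mod fs = 3.7 kHz.
3.7 kHz ≤ fs/2 = 5.15 kHz, appears at 3.7 kHz.
21.7 kHz mod fs = 1.1 kHz.
1.1 kHz ≤ fs/2 = 5.15 kHz, appears at 1.1 kHz.
21.9 kHz mod fs = 1.3 kHz.
1.3 kHz ≤ fs/2 = 5.15 kHz, appears at 1.3 kHz.
9 kHz > fs/2 = 5.15 kHz, folds to fs − 9 kHz = 1.3 kHz.
9 kHz and 21.9 kHz both map to 1.3 kHz.

1.3 kHz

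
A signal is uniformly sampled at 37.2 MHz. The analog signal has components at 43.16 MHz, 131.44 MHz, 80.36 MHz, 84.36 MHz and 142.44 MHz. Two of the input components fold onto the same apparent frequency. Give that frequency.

fs/2 = 18.6 MHz.
43.16 MHz mod fs = 5.96 MHz.
5.96 MHz ≤ fs/2 = 18.6 MHz, appears at 5.96 MHz.
131.44 MHz mod fs = 19.84 MHz.
19.84 MHz > fs/2 = 18.6 MHz, folds to fs − 19.84 MHz = 17.36 MHz.
80.36 MHz mod fs = 5.96 MHz.
5.96 MHz ≤ fs/2 = 18.6 MHz, appears at 5.96 MHz.
84.36 MHz mod fs = 9.96 MHz.
9.96 MHz ≤ fs/2 = 18.6 MHz, appears at 9.96 MHz.
142.44 MHz mod fs = 30.84 MHz.
30.84 MHz > fs/2 = 18.6 MHz, folds to fs − 30.84 MHz = 6.36 MHz.
43.16 MHz and 80.36 MHz both map to 5.96 MHz.

5.96 MHz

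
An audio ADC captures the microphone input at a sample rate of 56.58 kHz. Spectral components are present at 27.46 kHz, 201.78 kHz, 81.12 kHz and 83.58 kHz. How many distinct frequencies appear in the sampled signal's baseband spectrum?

fs/2 = 28.29 kHz.
27.46 kHz ≤ fs/2 = 28.29 kHz, passes unchanged.
201.78 kHz mod fs = 32.04 kHz.
32.04 kHz > fs/2 = 28.29 kHz, folds to fs − 32.04 kHz = 24.54 kHz.
81.12 kHz mod fs = 24.54 kHz.
24.54 kHz ≤ fs/2 = 28.29 kHz, appears at 24.54 kHz.
83.58 kHz mod fs = 27 kHz.
27 kHz ≤ fs/2 = 28.29 kHz, appears at 27 kHz.
Distinct values: {24.54 kHz, 27 kHz, 27.46 kHz} → 3.

3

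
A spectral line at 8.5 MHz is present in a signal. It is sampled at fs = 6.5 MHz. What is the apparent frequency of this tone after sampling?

8.5 MHz mod fs = 2 MHz.
2 MHz ≤ fs/2 = 3.25 MHz, appears at 2 MHz.

2 MHz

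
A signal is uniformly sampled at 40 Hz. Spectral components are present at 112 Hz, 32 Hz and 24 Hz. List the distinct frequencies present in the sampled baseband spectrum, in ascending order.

8 Hz, 16 Hz

fs/2 = 20 Hz.
112 Hz mod fs = 32 Hz.
32 Hz > fs/2 = 20 Hz, folds to fs − 32 Hz = 8 Hz.
32 Hz > fs/2 = 20 Hz, folds to fs − 32 Hz = 8 Hz.
24 Hz > fs/2 = 20 Hz, folds to fs − 24 Hz = 16 Hz.
Distinct values: {8 Hz, 16 Hz}.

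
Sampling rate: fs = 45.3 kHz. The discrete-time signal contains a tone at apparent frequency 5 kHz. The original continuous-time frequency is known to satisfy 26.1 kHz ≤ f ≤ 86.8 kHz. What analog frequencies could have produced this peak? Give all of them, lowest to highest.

Frequencies that alias to 5 kHz are k·fs ± 5 kHz for integer k ≥ 0.
k=0: 5 kHz.
k=1: 40.3 kHz, 50.3 kHz.
k=2: 85.6 kHz, 95.6 kHz.
k=3: 130.9 kHz, 140.9 kHz.
Within [26.1 kHz, 86.8 kHz]: 40.3 kHz, 50.3 kHz, 85.6 kHz.

40.3 kHz, 50.3 kHz, 85.6 kHz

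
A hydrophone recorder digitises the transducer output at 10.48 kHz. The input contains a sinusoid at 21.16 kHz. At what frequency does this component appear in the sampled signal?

21.16 kHz mod fs = 0.2 kHz.
0.2 kHz ≤ fs/2 = 5.24 kHz, appears at 0.2 kHz.

0.2 kHz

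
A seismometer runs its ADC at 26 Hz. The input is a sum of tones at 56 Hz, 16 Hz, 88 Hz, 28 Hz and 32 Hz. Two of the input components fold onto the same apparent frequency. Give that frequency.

10 Hz

fs/2 = 13 Hz.
56 Hz mod fs = 4 Hz.
4 Hz ≤ fs/2 = 13 Hz, appears at 4 Hz.
16 Hz > fs/2 = 13 Hz, folds to fs − 16 Hz = 10 Hz.
88 Hz mod fs = 10 Hz.
10 Hz ≤ fs/2 = 13 Hz, appears at 10 Hz.
28 Hz mod fs = 2 Hz.
2 Hz ≤ fs/2 = 13 Hz, appears at 2 Hz.
32 Hz mod fs = 6 Hz.
6 Hz ≤ fs/2 = 13 Hz, appears at 6 Hz.
16 Hz and 88 Hz both map to 10 Hz.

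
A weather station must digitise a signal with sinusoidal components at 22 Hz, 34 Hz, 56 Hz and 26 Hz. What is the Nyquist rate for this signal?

112 Hz

Highest-frequency component: 56 Hz.
Nyquist rate = 2 × 56 Hz = 112 Hz.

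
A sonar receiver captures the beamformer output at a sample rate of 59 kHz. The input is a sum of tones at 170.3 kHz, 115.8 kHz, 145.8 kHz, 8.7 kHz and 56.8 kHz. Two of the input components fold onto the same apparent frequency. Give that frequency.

2.2 kHz

fs/2 = 29.5 kHz.
170.3 kHz mod fs = 52.3 kHz.
52.3 kHz > fs/2 = 29.5 kHz, folds to fs − 52.3 kHz = 6.7 kHz.
115.8 kHz mod fs = 56.8 kHz.
56.8 kHz > fs/2 = 29.5 kHz, folds to fs − 56.8 kHz = 2.2 kHz.
145.8 kHz mod fs = 27.8 kHz.
27.8 kHz ≤ fs/2 = 29.5 kHz, appears at 27.8 kHz.
8.7 kHz ≤ fs/2 = 29.5 kHz, passes unchanged.
56.8 kHz > fs/2 = 29.5 kHz, folds to fs − 56.8 kHz = 2.2 kHz.
56.8 kHz and 115.8 kHz both map to 2.2 kHz.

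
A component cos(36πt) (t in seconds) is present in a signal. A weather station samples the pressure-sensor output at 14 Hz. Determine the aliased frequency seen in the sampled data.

4 Hz

ω = 36π rad/s → f = ω/(2π) = 18 Hz.
18 Hz mod fs = 4 Hz.
4 Hz ≤ fs/2 = 7 Hz, appears at 4 Hz.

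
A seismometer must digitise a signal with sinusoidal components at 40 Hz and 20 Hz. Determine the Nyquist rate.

80 Hz

Highest-frequency component: 40 Hz.
Nyquist rate = 2 × 40 Hz = 80 Hz.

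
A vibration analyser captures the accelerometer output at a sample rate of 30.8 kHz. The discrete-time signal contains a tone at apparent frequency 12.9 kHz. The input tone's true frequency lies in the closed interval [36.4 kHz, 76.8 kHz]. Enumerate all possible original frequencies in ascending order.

43.7 kHz, 48.7 kHz, 74.5 kHz

Frequencies that alias to 12.9 kHz are k·fs ± 12.9 kHz for integer k ≥ 0.
k=0: 12.9 kHz.
k=1: 17.9 kHz, 43.7 kHz.
k=2: 48.7 kHz, 74.5 kHz.
k=3: 79.5 kHz, 105.3 kHz.
Within [36.4 kHz, 76.8 kHz]: 43.7 kHz, 48.7 kHz, 74.5 kHz.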